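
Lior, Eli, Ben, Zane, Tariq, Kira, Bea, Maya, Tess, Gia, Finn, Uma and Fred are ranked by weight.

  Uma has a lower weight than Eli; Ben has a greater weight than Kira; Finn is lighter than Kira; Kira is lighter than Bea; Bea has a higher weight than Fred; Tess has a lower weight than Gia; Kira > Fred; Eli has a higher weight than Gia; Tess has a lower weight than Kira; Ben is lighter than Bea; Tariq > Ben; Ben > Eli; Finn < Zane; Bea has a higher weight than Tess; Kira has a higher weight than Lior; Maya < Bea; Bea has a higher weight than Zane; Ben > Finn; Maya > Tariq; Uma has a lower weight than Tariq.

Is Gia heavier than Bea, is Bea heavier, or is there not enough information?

Gia < Eli and Eli < Ben give Gia < Ben.
With Ben < Tariq: Gia < Eli < Ben < Tariq.
Then Tariq < Maya extends the chain to Maya.
Then Maya < Bea extends the chain to Bea.
So Bea is heavier.

Bea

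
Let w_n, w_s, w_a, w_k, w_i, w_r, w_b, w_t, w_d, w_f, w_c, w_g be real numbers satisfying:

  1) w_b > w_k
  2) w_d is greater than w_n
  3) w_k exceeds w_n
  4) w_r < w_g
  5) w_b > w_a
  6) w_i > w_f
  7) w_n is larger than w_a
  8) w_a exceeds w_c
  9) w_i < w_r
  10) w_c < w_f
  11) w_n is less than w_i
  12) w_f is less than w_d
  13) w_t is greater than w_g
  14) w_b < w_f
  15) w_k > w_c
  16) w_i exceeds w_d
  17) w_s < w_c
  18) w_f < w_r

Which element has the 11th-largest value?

Chaining the given pairs: w_s < w_c < w_a < w_n < w_k < w_b < w_f < w_d < w_i < w_r < w_g < w_t.
The 11th largest is w_c.

w_c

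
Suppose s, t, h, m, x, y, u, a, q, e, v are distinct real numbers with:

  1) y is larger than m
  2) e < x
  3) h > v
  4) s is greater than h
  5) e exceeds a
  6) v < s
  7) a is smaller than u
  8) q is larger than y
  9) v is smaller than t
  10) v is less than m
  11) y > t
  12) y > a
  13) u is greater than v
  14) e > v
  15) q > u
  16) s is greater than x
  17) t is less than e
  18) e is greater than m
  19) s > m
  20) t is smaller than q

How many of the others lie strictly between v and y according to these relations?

2

Chaining upward from v reaches: h, m, t, u, e, x, q, s.
Chaining downward from y reaches: a, m, t.
Strictly between v and y are those in both lists: m, t — 2 elements.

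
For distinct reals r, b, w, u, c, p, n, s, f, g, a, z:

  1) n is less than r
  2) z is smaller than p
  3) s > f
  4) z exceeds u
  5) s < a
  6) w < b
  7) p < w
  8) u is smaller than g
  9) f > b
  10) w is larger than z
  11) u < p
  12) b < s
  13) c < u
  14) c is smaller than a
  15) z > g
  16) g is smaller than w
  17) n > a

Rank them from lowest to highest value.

c < u < g < z < p < w < b < f < s < a < n < r

The consecutive links are each given: c < u; u < g; g < z; z < p; p < w; w < b; b < f; f < s; s < a; a < n; n < r.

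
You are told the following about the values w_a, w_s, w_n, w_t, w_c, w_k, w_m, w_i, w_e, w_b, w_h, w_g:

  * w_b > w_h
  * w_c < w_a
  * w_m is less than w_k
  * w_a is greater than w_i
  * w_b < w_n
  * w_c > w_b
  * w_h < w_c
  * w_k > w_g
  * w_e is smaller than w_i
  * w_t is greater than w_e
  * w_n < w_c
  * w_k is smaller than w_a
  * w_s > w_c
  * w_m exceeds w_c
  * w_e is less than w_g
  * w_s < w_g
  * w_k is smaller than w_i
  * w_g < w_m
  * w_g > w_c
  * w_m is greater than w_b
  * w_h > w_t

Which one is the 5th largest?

The consecutive relations fix a unique order: w_e < w_t < w_h < w_b < w_n < w_c < w_s < w_g < w_m < w_k < w_i < w_a.
The 5th largest is w_g.

w_g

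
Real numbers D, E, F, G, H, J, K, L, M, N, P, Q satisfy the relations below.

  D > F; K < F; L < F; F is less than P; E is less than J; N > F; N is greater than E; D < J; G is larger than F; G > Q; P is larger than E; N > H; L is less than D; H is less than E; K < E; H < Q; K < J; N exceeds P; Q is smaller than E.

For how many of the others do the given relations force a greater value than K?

From K the given relations immediately reach F, E, J.
From those, G, P, N, D — 7 in total.
Nothing else is reachable above K; 7 in all.

7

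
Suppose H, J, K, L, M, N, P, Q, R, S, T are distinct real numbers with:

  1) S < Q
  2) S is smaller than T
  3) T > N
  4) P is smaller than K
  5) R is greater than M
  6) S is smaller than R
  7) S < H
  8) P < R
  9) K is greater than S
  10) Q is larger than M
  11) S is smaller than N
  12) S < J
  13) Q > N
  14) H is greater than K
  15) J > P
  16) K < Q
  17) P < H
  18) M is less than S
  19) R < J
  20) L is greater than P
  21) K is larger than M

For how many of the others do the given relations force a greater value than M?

8

Directly above M: S, K, R, Q.
One step further: N, H, T, J (8 so far).
No other element is forced above M by the given relations, so the count is 8.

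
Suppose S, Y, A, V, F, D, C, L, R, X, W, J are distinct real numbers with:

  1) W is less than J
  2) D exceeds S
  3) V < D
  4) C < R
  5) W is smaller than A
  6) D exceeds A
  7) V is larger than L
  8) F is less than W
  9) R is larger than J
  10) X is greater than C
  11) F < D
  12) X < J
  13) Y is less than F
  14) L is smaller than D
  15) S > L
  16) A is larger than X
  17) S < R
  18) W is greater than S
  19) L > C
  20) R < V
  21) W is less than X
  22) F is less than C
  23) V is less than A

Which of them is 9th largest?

L

Chaining the given pairs: Y < F < C < L < S < W < X < J < R < V < A < D.
The 9th largest is L.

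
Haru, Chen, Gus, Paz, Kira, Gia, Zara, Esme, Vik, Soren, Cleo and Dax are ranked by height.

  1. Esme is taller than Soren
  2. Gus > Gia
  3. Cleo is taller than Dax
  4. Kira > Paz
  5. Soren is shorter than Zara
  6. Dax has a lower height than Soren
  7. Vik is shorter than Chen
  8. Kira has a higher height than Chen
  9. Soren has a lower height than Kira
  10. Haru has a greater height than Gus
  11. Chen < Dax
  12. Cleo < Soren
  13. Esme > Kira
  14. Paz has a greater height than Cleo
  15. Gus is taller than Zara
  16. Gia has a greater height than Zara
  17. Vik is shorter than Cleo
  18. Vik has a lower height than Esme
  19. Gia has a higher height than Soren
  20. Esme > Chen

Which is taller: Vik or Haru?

The relevant relations are Vik < Chen; Chen < Dax; Dax < Cleo; Cleo < Soren; Soren < Zara; Zara < Gus; Gus < Haru.
Chaining these gives Vik < Chen < Dax < Cleo < Soren < Zara < Gus < Haru.
So Vik < Haru; Haru is the taller of the two.

Haru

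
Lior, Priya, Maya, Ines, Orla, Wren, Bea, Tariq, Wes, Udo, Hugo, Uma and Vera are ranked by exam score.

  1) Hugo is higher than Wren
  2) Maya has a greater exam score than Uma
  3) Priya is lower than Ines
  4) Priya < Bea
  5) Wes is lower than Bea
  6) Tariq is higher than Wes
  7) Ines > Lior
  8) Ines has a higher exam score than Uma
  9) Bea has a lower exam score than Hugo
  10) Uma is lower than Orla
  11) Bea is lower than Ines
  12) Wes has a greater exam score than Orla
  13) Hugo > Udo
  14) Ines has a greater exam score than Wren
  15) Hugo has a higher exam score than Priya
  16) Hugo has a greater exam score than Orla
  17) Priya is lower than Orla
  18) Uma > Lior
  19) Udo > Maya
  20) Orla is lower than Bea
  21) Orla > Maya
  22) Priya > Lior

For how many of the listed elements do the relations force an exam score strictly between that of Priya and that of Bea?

2

Chaining upward from Priya reaches: Orla, Wes, Tariq, Hugo, Ines.
Chaining downward from Bea reaches: Lior, Uma, Maya, Orla, Wes.
Strictly between Priya and Bea are those in both lists: Orla, Wes — 2 elements.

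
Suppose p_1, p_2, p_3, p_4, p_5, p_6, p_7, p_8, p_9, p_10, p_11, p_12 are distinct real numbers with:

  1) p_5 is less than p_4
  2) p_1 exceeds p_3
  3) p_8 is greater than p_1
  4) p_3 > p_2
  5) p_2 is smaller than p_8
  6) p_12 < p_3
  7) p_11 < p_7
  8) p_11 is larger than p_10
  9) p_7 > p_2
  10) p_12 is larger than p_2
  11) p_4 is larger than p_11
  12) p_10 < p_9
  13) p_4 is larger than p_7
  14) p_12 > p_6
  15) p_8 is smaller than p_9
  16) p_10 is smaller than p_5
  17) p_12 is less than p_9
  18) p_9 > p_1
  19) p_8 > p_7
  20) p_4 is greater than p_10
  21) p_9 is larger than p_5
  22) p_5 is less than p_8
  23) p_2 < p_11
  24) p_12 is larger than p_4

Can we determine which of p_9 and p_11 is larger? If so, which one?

Following the relations from p_11: p_11 < p_7 < p_4 < p_12 < p_3 < p_1 < p_8 < p_9.
So p_9 is larger.

p_9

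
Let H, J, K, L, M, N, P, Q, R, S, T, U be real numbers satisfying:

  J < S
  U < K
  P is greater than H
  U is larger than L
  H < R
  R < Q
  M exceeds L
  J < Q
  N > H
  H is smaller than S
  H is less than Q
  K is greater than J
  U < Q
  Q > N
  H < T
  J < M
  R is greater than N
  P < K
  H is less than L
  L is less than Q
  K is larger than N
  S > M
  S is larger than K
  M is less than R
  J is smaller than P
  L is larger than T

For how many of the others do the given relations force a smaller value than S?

The elements the relations force below S are H, T, L, J, U, P, M, N, K — no chain reaches any other.
That is 9.

9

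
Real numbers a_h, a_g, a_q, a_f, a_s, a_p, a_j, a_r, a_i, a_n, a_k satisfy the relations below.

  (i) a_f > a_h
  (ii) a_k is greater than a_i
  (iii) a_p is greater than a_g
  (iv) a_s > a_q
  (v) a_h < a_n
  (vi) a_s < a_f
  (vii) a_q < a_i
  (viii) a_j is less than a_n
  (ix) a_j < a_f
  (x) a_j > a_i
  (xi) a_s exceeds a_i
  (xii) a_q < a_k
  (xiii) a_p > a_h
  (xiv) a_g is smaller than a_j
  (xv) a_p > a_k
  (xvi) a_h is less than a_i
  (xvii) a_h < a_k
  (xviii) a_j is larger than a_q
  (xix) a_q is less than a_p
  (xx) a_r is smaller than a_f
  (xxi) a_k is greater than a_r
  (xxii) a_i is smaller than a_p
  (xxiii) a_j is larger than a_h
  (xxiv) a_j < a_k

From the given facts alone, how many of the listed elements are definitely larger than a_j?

Directly above a_j: a_n, a_k, a_f.
One step further: a_p (4 so far).
No other element is forced above a_j by the given relations, so the count is 4.

4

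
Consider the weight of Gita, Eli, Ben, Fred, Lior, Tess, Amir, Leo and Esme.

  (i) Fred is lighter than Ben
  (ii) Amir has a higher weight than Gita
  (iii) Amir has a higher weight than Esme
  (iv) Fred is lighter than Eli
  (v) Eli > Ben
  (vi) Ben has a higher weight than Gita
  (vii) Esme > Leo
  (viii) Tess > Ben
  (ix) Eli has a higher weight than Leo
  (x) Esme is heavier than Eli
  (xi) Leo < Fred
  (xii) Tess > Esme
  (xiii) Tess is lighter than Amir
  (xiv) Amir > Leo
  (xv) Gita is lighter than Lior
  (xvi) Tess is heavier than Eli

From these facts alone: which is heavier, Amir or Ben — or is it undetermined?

Amir

Ben < Eli and Eli < Esme give Ben < Esme.
Then Esme < Tess extends the chain to Tess.
With Tess < Amir: Ben < Eli < Esme < Tess < Amir.
So Amir is heavier.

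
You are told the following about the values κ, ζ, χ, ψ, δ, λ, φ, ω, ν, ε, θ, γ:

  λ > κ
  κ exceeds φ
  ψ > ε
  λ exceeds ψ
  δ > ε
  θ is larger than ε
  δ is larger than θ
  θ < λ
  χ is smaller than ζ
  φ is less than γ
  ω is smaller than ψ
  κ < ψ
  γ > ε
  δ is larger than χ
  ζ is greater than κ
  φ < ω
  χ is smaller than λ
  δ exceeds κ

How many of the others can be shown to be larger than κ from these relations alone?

4

From κ the given relations immediately reach ψ, ζ, δ, λ.
No other element is forced above κ by the given relations, so the count is 4.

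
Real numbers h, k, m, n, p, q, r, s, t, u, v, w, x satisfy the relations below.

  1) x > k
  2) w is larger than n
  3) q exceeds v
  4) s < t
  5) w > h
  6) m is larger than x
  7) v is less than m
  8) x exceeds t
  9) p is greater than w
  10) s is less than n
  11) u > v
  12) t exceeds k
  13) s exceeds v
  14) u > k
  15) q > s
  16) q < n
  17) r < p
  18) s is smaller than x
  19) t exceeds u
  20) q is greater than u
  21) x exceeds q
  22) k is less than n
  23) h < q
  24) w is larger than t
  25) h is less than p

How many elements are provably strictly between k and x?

The relations place k below x. An element lies strictly between them when it is forced above k and also forced below x.
Above k: {u, q, t, n, m, w, p}. Below x: {v, h, s, u, q, t}.
Intersection: {u, q, t} — 3.

3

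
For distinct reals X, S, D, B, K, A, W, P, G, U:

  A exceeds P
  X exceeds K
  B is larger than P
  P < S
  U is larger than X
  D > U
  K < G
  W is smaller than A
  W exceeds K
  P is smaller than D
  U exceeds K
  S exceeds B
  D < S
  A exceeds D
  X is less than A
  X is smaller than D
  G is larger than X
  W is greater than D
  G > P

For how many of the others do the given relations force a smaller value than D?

4

Directly below D: P, X, U.
One step further: K (4 so far).
No other element is forced below D by the given relations, so the count is 4.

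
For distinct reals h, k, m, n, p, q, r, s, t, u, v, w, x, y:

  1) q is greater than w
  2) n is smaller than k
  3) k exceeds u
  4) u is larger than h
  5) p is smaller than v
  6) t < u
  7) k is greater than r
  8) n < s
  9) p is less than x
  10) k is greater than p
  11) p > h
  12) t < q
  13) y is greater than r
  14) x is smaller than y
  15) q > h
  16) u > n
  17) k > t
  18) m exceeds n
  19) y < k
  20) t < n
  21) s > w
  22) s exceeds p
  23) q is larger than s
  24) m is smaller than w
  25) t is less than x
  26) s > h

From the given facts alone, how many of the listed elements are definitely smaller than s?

6

The elements the relations force below s are h, t, n, p, m, w — no chain reaches any other.
That is 6.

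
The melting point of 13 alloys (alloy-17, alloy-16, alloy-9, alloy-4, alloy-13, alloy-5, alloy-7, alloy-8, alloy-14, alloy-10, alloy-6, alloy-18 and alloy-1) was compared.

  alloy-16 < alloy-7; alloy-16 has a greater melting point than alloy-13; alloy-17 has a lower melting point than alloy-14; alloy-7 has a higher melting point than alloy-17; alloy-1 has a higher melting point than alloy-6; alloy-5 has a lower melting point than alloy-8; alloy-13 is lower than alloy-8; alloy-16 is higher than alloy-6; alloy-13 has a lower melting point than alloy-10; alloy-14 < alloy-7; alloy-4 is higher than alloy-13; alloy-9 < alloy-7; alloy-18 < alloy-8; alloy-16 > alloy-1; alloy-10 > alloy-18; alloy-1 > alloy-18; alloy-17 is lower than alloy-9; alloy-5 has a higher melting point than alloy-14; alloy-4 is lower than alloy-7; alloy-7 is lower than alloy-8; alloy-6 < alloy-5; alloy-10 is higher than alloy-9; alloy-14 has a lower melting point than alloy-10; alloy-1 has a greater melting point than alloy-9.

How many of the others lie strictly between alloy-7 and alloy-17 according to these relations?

Chaining upward from alloy-17 reaches: alloy-14, alloy-5, alloy-9, alloy-1, alloy-16, alloy-10, alloy-8.
Chaining downward from alloy-7 reaches: alloy-6, alloy-13, alloy-14, alloy-18, alloy-9, alloy-1, alloy-4, alloy-16.
Strictly between alloy-17 and alloy-7 are those in both lists: alloy-14, alloy-9, alloy-1, alloy-16 — 4 elements.

4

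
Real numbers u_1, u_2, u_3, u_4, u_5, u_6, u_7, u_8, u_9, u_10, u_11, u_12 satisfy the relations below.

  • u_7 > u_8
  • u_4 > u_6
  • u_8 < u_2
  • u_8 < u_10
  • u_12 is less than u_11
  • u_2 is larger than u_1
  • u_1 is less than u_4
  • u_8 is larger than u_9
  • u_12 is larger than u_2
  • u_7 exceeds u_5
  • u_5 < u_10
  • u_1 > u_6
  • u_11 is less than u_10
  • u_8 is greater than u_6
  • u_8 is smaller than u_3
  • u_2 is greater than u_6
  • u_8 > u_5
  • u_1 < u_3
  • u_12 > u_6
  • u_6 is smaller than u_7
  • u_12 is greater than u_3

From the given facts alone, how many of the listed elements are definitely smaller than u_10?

From u_10 the given relations immediately reach u_5, u_8, u_11.
From those, u_6, u_9, u_12 — 6 in total.
From those, u_3, u_2 — 8 in total.
From those, u_1 — 9 in total.
No other element is forced below u_10 by the given relations, so the count is 9.

9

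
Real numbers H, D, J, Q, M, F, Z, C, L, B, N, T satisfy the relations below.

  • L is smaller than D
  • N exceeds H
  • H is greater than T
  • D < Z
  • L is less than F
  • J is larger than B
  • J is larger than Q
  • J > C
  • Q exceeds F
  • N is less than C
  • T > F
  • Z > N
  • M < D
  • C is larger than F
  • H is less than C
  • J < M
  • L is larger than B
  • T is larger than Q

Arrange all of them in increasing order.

B < L < F < Q < T < H < N < C < J < M < D < Z

Nothing is placed below B, so it is least; from there B < L; L < F; F < Q; Q < T; T < H; H < N; N < C; C < J; J < M; M < D; D < Z, each given directly.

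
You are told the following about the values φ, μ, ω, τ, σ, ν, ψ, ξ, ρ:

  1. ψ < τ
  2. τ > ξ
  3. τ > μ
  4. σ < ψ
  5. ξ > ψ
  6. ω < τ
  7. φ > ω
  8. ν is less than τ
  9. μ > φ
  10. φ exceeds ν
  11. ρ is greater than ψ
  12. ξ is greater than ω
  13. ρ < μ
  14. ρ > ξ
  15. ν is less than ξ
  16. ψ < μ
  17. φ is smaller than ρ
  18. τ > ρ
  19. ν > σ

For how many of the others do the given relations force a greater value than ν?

5

The elements the relations force above ν are φ, ξ, ρ, μ, τ — no chain reaches any other.
That is 5.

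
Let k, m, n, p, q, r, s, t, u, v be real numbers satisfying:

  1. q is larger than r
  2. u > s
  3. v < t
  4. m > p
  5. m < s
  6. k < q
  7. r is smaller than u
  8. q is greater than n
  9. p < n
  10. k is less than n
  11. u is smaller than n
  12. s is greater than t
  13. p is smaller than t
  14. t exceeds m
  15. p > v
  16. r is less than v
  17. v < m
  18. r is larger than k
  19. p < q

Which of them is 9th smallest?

n

Chaining the given pairs: k < r < v < p < m < t < s < u < n < q.
Counting 9 from the smallest end gives n.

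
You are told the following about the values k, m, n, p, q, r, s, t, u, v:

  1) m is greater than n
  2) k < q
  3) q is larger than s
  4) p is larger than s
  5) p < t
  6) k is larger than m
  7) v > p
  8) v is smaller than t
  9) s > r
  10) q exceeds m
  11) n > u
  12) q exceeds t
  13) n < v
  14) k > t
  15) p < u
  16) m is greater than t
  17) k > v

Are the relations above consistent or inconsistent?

consistent

Every relation is compatible with r < s < p < u < n < v < t < m < k < q; the set is consistent.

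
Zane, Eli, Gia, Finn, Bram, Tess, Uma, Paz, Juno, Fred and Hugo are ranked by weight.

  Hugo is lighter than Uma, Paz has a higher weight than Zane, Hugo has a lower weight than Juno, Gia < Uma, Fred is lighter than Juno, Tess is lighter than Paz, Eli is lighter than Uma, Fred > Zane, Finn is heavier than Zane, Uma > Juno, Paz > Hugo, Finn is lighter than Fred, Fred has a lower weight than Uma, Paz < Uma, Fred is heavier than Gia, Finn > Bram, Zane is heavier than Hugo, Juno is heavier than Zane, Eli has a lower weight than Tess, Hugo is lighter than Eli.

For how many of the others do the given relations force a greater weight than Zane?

From Zane the given relations immediately reach Finn, Fred, Juno, Paz.
From those, Uma — 5 in total.
Nothing else is reachable above Zane; 5 in all.

5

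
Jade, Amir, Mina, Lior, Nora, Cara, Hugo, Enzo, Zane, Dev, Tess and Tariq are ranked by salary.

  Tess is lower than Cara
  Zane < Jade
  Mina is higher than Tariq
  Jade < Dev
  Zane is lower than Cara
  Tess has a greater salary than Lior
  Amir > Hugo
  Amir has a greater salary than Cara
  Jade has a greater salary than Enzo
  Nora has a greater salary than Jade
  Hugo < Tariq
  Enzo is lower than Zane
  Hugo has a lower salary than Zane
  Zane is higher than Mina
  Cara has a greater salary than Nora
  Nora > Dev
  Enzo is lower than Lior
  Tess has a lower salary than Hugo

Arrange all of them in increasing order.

Enzo < Lior < Tess < Hugo < Tariq < Mina < Zane < Jade < Dev < Nora < Cara < Amir

The consecutive links are each given: Enzo < Lior; Lior < Tess; Tess < Hugo; Hugo < Tariq; Tariq < Mina; Mina < Zane; Zane < Jade; Jade < Dev; Dev < Nora; Nora < Cara; Cara < Amir.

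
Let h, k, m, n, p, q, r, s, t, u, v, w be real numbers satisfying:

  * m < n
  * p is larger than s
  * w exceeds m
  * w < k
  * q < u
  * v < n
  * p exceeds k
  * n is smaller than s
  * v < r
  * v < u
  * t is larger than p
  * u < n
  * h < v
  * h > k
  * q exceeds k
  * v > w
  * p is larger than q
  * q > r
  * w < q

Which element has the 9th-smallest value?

n

The consecutive relations fix a unique order: m < w < k < h < v < r < q < u < n < s < p < t.
Counting 9 from the smallest end gives n.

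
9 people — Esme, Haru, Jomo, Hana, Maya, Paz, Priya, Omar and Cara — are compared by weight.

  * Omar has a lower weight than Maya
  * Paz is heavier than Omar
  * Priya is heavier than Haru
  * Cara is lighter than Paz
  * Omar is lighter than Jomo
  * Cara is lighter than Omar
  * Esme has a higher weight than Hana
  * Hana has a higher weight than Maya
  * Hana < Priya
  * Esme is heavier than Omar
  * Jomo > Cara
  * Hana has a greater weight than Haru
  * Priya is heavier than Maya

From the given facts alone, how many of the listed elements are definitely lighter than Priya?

5

Directly below Priya: Haru, Maya, Hana.
One step further: Omar (4 so far).
One step further: Cara (5 so far).
No other element is forced below Priya by the given relations, so the count is 5.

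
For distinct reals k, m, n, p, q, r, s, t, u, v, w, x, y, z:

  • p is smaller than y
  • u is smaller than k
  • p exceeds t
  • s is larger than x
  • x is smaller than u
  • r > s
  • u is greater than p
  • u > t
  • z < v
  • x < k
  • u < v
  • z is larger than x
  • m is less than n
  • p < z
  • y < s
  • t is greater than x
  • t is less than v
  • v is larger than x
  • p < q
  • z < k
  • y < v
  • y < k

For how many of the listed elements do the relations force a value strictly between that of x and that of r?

Chaining upward from x reaches: t, p, u, q, z, y, v, k, s.
Chaining downward from r reaches: t, p, y, s.
Strictly between x and r are those in both lists: t, p, y, s — 4 elements.

4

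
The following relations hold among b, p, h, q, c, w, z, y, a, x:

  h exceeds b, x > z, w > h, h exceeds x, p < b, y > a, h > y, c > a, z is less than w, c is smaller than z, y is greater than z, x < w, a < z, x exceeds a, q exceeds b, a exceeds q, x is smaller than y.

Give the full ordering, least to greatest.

p < b < q < a < c < z < x < y < h < w

Nothing is placed below p, so it is least; from there p < b; b < q; q < a; a < c; c < z; z < x; x < y; y < h; h < w, each given directly.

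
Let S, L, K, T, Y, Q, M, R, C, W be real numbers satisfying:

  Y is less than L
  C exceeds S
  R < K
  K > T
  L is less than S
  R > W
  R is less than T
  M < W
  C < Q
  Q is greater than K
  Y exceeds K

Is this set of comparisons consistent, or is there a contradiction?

Every relation is compatible with M < W < R < T < K < Y < L < S < C < Q; the set is consistent.

consistent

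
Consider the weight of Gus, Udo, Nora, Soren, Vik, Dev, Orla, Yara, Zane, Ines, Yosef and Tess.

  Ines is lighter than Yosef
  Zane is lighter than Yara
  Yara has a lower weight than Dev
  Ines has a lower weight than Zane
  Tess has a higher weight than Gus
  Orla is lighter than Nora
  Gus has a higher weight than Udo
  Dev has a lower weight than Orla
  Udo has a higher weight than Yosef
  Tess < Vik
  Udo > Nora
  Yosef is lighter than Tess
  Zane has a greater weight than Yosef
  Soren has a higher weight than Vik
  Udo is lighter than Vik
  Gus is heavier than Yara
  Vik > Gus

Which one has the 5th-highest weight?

Chaining the given pairs: Ines < Yosef < Zane < Yara < Dev < Orla < Nora < Udo < Gus < Tess < Vik < Soren.
The 5th largest is Udo.

Udo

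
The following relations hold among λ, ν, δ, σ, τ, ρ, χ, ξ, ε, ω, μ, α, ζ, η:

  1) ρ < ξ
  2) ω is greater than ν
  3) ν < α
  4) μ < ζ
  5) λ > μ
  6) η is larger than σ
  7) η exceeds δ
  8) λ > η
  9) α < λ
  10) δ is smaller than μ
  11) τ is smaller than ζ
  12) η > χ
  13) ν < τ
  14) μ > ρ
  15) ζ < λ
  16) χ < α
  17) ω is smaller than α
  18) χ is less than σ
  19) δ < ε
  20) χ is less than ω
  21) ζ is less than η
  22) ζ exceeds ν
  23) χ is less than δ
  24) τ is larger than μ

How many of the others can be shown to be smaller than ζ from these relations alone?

6

The elements the relations force below ζ are χ, δ, ρ, ν, μ, τ — no chain reaches any other.
That is 6.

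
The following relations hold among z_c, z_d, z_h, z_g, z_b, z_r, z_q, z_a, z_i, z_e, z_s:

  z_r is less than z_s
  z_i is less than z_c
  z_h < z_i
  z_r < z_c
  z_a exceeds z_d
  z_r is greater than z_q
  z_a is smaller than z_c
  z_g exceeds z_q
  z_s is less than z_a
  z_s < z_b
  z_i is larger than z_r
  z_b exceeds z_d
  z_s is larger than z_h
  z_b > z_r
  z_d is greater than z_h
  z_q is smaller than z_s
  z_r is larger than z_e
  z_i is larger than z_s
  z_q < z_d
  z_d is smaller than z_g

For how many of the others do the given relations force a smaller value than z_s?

4

The elements the relations force below z_s are z_h, z_q, z_e, z_r — no chain reaches any other.
That is 4.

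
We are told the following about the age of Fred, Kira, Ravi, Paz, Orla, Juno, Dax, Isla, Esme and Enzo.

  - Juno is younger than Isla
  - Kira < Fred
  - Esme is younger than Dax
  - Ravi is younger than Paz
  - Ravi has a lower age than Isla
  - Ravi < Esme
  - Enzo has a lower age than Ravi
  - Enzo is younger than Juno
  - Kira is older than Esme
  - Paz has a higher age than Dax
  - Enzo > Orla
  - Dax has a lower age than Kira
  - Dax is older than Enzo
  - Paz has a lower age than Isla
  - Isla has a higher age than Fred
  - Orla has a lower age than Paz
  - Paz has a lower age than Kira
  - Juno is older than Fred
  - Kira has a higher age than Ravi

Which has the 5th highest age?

The consecutive relations fix a unique order: Orla < Enzo < Ravi < Esme < Dax < Paz < Kira < Fred < Juno < Isla.
The 5th largest is Paz.

Paz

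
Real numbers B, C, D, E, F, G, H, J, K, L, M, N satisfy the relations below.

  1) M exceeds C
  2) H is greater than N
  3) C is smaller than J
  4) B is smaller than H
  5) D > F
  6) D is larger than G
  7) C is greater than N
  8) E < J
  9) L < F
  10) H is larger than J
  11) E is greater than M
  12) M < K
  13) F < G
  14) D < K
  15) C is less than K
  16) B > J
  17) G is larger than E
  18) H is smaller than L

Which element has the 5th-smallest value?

Piecing the relations together gives one ordering: N < C < M < E < J < B < H < L < F < G < D < K.
The 5th smallest is J.

J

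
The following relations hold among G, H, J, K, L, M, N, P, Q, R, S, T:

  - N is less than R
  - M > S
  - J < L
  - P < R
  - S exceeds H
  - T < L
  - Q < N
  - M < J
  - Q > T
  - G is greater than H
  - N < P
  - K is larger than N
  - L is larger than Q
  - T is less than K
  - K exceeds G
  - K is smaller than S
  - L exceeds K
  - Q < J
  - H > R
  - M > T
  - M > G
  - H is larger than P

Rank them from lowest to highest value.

Each adjacent pair is fixed by a given relation: T < Q; Q < N; N < P; P < R; R < H; H < G; G < K; K < S; S < M; M < J; J < L. Chaining them end to end gives the full order.

T < Q < N < P < R < H < G < K < S < M < J < L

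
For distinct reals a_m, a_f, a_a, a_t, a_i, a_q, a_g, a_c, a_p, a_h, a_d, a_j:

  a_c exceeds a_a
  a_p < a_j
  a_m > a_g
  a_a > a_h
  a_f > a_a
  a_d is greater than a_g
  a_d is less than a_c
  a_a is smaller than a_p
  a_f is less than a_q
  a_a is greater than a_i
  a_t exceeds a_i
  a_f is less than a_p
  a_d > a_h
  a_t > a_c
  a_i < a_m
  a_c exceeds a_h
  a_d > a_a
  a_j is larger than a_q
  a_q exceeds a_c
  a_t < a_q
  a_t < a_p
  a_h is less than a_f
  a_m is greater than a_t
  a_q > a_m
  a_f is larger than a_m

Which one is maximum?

a_j

Chaining downward from a_j: directly below it, a_p, a_q; then a_a, a_c, a_t, a_m, a_f; then a_h, a_i, a_g, a_d.
That covers every other element, and nothing is given above a_j, so a_j is the maximum.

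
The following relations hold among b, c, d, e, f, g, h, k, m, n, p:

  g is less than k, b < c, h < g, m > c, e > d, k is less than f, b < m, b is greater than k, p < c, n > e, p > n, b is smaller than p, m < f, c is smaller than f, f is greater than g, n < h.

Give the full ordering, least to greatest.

Nothing is placed below d, so it is least; from there d < e; e < n; n < h; h < g; g < k; k < b; b < p; p < c; c < m; m < f, each given directly.

d < e < n < h < g < k < b < p < c < m < f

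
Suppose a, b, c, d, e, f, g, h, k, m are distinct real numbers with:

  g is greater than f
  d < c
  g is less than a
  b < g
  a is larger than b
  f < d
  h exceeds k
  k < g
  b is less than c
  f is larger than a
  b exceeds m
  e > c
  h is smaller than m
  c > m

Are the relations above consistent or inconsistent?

inconsistent

Chaining the given relations yields g < a < f, so g < f. But one relation states f < g. These cannot both hold.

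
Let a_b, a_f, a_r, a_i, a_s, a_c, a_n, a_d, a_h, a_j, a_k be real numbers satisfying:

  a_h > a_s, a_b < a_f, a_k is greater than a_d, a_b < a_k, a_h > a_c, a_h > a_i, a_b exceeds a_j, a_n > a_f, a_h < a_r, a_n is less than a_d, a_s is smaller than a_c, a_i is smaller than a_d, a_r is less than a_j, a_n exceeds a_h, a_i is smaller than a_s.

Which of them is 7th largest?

The consecutive relations fix a unique order: a_i < a_s < a_c < a_h < a_r < a_j < a_b < a_f < a_n < a_d < a_k.
The 7th largest is a_r.

a_r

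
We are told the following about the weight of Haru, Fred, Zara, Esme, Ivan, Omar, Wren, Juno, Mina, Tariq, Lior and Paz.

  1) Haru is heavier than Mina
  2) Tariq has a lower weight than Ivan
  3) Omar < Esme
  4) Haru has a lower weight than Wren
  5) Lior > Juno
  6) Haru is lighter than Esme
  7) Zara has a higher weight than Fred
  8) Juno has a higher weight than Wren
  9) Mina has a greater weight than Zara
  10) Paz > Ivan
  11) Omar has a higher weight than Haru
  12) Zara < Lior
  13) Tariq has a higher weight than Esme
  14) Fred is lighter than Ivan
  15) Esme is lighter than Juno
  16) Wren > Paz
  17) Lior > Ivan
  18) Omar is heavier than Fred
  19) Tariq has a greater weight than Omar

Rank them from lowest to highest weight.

Each adjacent pair is fixed by a given relation: Fred < Zara; Zara < Mina; Mina < Haru; Haru < Omar; Omar < Esme; Esme < Tariq; Tariq < Ivan; Ivan < Paz; Paz < Wren; Wren < Juno; Juno < Lior. Chaining them end to end gives the full order.

Fred < Zara < Mina < Haru < Omar < Esme < Tariq < Ivan < Paz < Wren < Juno < Lior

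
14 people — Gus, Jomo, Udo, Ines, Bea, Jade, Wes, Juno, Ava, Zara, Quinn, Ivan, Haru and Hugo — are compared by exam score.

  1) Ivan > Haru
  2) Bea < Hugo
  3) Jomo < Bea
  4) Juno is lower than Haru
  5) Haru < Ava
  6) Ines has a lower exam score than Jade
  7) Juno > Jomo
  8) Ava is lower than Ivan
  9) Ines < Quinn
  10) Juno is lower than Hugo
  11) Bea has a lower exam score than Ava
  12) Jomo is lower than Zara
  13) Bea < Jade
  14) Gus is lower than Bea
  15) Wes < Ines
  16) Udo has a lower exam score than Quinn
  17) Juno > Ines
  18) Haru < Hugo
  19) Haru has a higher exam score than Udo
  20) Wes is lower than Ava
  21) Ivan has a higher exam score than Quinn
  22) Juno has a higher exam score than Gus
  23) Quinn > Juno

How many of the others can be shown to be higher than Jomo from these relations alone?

9

The elements the relations force above Jomo are Bea, Juno, Quinn, Zara, Haru, Ava, Jade, Ivan, Hugo — no chain reaches any other.
That is 9.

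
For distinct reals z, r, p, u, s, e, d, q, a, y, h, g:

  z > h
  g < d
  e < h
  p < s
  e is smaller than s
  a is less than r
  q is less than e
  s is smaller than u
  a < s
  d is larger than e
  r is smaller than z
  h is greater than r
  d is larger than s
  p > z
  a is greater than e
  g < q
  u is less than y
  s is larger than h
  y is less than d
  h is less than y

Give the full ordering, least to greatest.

g < q < e < a < r < h < z < p < s < u < y < d

Each adjacent pair is fixed by a given relation: g < q; q < e; e < a; a < r; r < h; h < z; z < p; p < s; s < u; u < y; y < d. Chaining them end to end gives the full order.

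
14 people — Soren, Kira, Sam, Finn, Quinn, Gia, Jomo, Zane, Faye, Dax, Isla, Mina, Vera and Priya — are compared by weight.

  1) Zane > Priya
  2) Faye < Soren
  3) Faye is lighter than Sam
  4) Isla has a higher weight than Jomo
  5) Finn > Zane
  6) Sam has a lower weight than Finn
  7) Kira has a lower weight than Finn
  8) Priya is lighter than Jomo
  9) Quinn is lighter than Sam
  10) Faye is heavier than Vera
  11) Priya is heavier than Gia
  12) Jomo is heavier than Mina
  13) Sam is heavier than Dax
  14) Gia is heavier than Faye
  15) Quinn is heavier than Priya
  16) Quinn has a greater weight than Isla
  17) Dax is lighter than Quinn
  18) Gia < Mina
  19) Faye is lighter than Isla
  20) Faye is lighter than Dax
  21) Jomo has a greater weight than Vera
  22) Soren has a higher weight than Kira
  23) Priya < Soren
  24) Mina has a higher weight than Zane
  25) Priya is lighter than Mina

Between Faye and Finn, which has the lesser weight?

Faye

Faye < Gia and Gia < Priya give Faye < Priya.
With Priya < Zane: Faye < Gia < Priya < Zane.
With Zane < Mina: Faye < Gia < Priya < Zane < Mina.
Then Mina < Jomo extends the chain to Jomo.
With Jomo < Isla: Faye < Gia < Priya < Zane < Mina < Jomo < Isla.
Then Isla < Quinn extends the chain to Quinn.
With Quinn < Sam: Faye < Gia < Priya < Zane < Mina < Jomo < Isla < Quinn < Sam.
With Sam < Finn: Faye < Gia < Priya < Zane < Mina < Jomo < Isla < Quinn < Sam < Finn.
So Faye < Finn; Faye is the lighter of the two.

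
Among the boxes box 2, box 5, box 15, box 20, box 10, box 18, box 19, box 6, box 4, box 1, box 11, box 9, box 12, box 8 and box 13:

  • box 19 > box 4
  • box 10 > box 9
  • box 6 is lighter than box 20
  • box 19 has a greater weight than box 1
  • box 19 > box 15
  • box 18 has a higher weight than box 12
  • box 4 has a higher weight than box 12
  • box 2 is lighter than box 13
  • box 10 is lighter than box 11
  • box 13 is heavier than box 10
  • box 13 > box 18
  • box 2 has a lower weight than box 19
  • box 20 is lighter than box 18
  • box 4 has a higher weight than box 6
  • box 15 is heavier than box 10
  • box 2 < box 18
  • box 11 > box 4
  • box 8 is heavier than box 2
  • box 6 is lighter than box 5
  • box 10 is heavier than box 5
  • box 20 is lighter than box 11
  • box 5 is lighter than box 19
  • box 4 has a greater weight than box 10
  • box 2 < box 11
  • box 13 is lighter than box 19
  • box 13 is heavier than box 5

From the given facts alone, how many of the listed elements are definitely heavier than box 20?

Directly above box 20: box 18, box 11.
One step further: box 13 (3 so far).
One step further: box 19 (4 so far).
No other element is forced above box 20 by the given relations, so the count is 4.

4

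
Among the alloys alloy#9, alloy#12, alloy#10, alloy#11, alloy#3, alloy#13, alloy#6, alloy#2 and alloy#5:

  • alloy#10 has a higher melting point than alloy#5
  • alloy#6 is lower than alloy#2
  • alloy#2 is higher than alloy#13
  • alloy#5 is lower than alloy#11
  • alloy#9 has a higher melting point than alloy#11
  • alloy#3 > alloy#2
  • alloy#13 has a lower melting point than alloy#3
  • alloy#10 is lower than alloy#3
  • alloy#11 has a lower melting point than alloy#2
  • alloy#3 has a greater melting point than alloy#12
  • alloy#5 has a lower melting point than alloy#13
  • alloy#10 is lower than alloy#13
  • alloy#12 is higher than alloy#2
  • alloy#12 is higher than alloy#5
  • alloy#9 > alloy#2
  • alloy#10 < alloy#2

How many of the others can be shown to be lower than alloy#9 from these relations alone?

Directly below alloy#9: alloy#11, alloy#2.
One step further: alloy#6, alloy#5, alloy#10, alloy#13 (6 so far).
No other element is forced below alloy#9 by the given relations, so the count is 6.

6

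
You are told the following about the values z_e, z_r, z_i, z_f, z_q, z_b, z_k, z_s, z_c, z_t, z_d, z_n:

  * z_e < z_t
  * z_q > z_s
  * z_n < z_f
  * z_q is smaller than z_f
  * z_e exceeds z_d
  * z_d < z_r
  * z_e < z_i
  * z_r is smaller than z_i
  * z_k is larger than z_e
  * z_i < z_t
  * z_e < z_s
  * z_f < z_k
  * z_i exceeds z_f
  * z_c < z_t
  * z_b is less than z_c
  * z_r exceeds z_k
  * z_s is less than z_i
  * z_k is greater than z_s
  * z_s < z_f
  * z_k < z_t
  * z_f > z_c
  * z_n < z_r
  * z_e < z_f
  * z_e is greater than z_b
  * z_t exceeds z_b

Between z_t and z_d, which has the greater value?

z_d < z_e < z_s < z_q < z_f < z_k < z_r < z_i < z_t, by transitivity through z_e, z_s, z_q, z_f, z_k, z_r, z_i.
So z_d < z_t; z_t is the larger of the two.

z_t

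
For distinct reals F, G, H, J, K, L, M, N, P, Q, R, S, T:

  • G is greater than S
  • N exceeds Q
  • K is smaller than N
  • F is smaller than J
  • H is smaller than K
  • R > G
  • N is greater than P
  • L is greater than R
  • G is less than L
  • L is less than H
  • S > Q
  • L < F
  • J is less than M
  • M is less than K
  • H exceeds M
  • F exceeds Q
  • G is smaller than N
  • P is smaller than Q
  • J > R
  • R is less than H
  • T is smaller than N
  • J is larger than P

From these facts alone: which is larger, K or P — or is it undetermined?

K

P < Q and Q < S give P < S.
With S < G: P < Q < S < G.
Then G < R extends the chain to R.
Then R < L extends the chain to L.
With L < F: P < Q < S < G < R < L < F.
Then F < J extends the chain to J.
Then J < M extends the chain to M.
Then M < H extends the chain to H.
Then H < K extends the chain to K.
So K is larger.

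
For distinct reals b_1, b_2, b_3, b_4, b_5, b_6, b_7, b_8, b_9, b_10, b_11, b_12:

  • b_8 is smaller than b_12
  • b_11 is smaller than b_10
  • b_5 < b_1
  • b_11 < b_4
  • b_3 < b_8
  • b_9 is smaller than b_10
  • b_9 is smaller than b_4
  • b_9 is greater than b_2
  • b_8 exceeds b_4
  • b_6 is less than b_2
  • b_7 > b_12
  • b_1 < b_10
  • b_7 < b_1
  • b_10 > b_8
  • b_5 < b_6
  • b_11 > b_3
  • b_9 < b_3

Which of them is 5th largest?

The consecutive relations fix a unique order: b_5 < b_6 < b_2 < b_9 < b_3 < b_11 < b_4 < b_8 < b_12 < b_7 < b_1 < b_10.
The 5th largest is b_8.

b_8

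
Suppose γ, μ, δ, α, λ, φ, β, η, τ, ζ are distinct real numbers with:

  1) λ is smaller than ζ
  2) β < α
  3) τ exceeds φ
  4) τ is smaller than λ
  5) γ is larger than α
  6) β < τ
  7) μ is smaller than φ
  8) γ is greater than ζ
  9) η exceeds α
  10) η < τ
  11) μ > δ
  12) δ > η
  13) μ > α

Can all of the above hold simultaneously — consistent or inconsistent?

Every relation is compatible with β < α < η < δ < μ < φ < τ < λ < ζ < γ; the set is consistent.

consistent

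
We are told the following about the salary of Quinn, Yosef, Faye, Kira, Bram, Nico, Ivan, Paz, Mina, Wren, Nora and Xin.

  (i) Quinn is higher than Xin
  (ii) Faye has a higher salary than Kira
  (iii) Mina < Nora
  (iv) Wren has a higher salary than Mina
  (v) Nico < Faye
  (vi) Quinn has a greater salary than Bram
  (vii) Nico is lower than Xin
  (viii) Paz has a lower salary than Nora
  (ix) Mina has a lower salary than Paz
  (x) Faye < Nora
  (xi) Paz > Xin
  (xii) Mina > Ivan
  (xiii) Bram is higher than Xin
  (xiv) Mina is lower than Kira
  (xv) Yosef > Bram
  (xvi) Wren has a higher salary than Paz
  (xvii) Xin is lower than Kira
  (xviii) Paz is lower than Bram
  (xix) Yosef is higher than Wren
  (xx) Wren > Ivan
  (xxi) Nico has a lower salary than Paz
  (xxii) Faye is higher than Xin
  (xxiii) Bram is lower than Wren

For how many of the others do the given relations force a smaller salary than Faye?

5

Directly below Faye: Nico, Xin, Kira.
One step further: Mina (4 so far).
One step further: Ivan (5 so far).
No other element is forced below Faye by the given relations, so the count is 5.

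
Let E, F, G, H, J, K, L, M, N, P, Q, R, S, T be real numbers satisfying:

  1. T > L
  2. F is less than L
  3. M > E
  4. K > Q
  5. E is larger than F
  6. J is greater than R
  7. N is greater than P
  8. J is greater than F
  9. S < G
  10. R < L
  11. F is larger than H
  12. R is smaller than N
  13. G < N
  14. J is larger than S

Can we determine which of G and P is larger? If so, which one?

undetermined

Following every chain through G: above G we get N; below G we get S.
P is not reached, and no chain runs the other way from P to G.
So the given relations leave the order of G and P undetermined.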